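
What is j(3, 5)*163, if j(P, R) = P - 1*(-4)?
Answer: 1141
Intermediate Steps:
j(P, R) = 4 + P (j(P, R) = P + 4 = 4 + P)
j(3, 5)*163 = (4 + 3)*163 = 7*163 = 1141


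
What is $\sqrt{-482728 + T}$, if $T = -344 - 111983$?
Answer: $i \sqrt{595055} \approx 771.4 i$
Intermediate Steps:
$T = -112327$ ($T = -344 - 111983 = -112327$)
$\sqrt{-482728 + T} = \sqrt{-482728 - 112327} = \sqrt{-595055} = i \sqrt{595055}$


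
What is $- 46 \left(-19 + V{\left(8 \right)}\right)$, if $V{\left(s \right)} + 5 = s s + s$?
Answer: $-2208$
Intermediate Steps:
$V{\left(s \right)} = -5 + s + s^{2}$ ($V{\left(s \right)} = -5 + \left(s s + s\right) = -5 + \left(s^{2} + s\right) = -5 + \left(s + s^{2}\right) = -5 + s + s^{2}$)
$- 46 \left(-19 + V{\left(8 \right)}\right) = - 46 \left(-19 + \left(-5 + 8 + 8^{2}\right)\right) = - 46 \left(-19 + \left(-5 + 8 + 64\right)\right) = - 46 \left(-19 + 67\right) = \left(-46\right) 48 = -2208$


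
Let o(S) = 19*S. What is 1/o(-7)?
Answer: -1/133 ≈ -0.0075188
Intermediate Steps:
1/o(-7) = 1/(19*(-7)) = 1/(-133) = -1/133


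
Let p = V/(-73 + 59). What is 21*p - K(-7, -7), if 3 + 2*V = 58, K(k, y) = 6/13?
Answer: -2169/52 ≈ -41.712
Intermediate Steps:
K(k, y) = 6/13 (K(k, y) = 6*(1/13) = 6/13)
V = 55/2 (V = -3/2 + (½)*58 = -3/2 + 29 = 55/2 ≈ 27.500)
p = -55/28 (p = 55/(2*(-73 + 59)) = (55/2)/(-14) = (55/2)*(-1/14) = -55/28 ≈ -1.9643)
21*p - K(-7, -7) = 21*(-55/28) - 1*6/13 = -165/4 - 6/13 = -2169/52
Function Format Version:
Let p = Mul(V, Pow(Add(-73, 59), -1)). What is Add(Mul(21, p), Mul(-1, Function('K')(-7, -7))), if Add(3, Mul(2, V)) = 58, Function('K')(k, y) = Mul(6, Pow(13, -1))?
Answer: Rational(-2169, 52) ≈ -41.712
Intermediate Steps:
Function('K')(k, y) = Rational(6, 13) (Function('K')(k, y) = Mul(6, Rational(1, 13)) = Rational(6, 13))
V = Rational(55, 2) (V = Add(Rational(-3, 2), Mul(Rational(1, 2), 58)) = Add(Rational(-3, 2), 29) = Rational(55, 2) ≈ 27.500)
p = Rational(-55, 28) (p = Mul(Rational(55, 2), Pow(Add(-73, 59), -1)) = Mul(Rational(55, 2), Pow(-14, -1)) = Mul(Rational(55, 2), Rational(-1, 14)) = Rational(-55, 28) ≈ -1.9643)
Add(Mul(21, p), Mul(-1, Function('K')(-7, -7))) = Add(Mul(21, Rational(-55, 28)), Mul(-1, Rational(6, 13))) = Add(Rational(-165, 4), Rational(-6, 13)) = Rational(-2169, 52)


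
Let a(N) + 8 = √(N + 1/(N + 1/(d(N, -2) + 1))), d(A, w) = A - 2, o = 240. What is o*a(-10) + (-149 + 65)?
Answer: -2004 + 80*I*√124431/37 ≈ -2004.0 + 762.7*I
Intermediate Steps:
d(A, w) = -2 + A
a(N) = -8 + √(N + 1/(N + 1/(-1 + N))) (a(N) = -8 + √(N + 1/(N + 1/((-2 + N) + 1))) = -8 + √(N + 1/(N + 1/(-1 + N))))
o*a(-10) + (-149 + 65) = 240*(-8 + √((-1 - 10 - 10*(1 - 10*(-1 - 10)))/(1 - 10*(-1 - 10)))) + (-149 + 65) = 240*(-8 + √((-1 - 10 - 10*(1 - 10*(-11)))/(1 - 10*(-11)))) - 84 = 240*(-8 + √((-1 - 10 - 10*(1 + 110))/(1 + 110))) - 84 = 240*(-8 + √((-1 - 10 - 10*111)/111)) - 84 = 240*(-8 + √((-1 - 10 - 1110)/111)) - 84 = 240*(-8 + √((1/111)*(-1121))) - 84 = 240*(-8 + √(-1121/111)) - 84 = 240*(-8 + I*√124431/111) - 84 = (-1920 + 80*I*√124431/37) - 84 = -2004 + 80*I*√124431/37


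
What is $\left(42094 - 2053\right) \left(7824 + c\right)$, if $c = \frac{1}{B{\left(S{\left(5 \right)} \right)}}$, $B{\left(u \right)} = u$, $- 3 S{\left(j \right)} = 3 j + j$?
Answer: $\frac{6265495557}{20} \approx 3.1327 \cdot 10^{8}$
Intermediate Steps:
$S{\left(j \right)} = - \frac{4 j}{3}$ ($S{\left(j \right)} = - \frac{3 j + j}{3} = - \frac{4 j}{3}$)
$c = - \frac{3}{20}$ ($c = \frac{1}{\left(- \frac{4}{3}\right) 5} = \frac{1}{- \frac{20}{3}} = - \frac{3}{20} \approx -0.15$)
$\left(42094 - 2053\right) \left(7824 + c\right) = \left(42094 - 2053\right) \left(7824 - \frac{3}{20}\right) = 40041 \cdot \frac{156477}{20} = \frac{6265495557}{20}$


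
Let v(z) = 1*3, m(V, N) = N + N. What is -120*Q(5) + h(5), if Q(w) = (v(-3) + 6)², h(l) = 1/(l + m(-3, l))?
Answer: -145799/15 ≈ -9719.9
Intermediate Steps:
m(V, N) = 2*N
v(z) = 3
h(l) = 1/(3*l) (h(l) = 1/(l + 2*l) = 1/(3*l))
Q(w) = 81 (Q(w) = (3 + 6)² = 9² = 81)
-120*Q(5) + h(5) = -120*81 + (⅓)/5 = -9720 + (⅓)*(⅕) = -9720 + 1/15 = -145799/15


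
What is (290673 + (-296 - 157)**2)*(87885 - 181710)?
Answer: -46526128650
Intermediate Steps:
(290673 + (-296 - 157)**2)*(87885 - 181710) = (290673 + (-453)**2)*(-93825) = (290673 + 205209)*(-93825) = 495882*(-93825) = -46526128650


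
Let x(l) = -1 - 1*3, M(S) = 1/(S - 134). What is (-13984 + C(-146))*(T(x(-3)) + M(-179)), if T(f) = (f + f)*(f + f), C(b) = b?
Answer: -283038030/313 ≈ -9.0428e+5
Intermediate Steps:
M(S) = 1/(-134 + S)
x(l) = -4 (x(l) = -1 - 3 = -4)
T(f) = 4*f**2 (T(f) = (2*f)*(2*f) = 4*f**2)
(-13984 + C(-146))*(T(x(-3)) + M(-179)) = (-13984 - 146)*(4*(-4)**2 + 1/(-134 - 179)) = -14130*(4*16 + 1/(-313)) = -14130*(64 - 1/313) = -14130*20031/313 = -283038030/313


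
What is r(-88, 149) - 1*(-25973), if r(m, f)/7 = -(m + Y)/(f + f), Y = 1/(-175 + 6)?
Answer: 1308156337/50362 ≈ 25975.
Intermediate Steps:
Y = -1/169 (Y = 1/(-169) = -1/169 ≈ -0.0059172)
r(m, f) = -7*(-1/169 + m)/(2*f) (r(m, f) = 7*(-(m - 1/169)/(f + f)) = 7*(-(-1/169 + m)/(2*f)) = -7*(-1/169 + m)/(2*f))
r(-88, 149) - 1*(-25973) = (7/338)*(1 - 169*(-88))/149 - 1*(-25973) = (7/338)*(1/149)*(1 + 14872) + 25973 = (7/338)*(1/149)*14873 + 25973 = 104111/50362 + 25973 = 1308156337/50362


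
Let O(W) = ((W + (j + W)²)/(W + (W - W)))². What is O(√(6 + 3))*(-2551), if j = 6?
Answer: -1999984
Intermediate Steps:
O(W) = (W + (6 + W)²)²/W² (O(W) = ((W + (6 + W)²)/(W + (W - W)))² = ((W + (6 + W)²)/(W + 0))² = ((W + (6 + W)²)/W)² = (W + (6 + W)²)²/W²)
O(√(6 + 3))*(-2551) = ((√(6 + 3) + (6 + √(6 + 3))²)²/(√(6 + 3))²)*(-2551) = ((√9 + (6 + √9)²)²/(√9)²)*(-2551) = ((3 + (6 + 3)²)²/3²)*(-2551) = ((3 + 9²)²/9)*(-2551) = ((3 + 81)²/9)*(-2551) = ((⅑)*84²)*(-2551) = ((⅑)*7056)*(-2551) = 784*(-2551) = -1999984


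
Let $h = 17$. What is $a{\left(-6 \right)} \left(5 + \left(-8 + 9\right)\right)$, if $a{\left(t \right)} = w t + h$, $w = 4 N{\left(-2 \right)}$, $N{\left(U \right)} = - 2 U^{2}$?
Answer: $1254$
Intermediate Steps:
$w = -32$ ($w = 4 \left(- 2 \left(-2\right)^{2}\right) = 4 \left(\left(-2\right) 4\right) = 4 \left(-8\right) = -32$)
$a{\left(t \right)} = 17 - 32 t$ ($a{\left(t \right)} = - 32 t + 17 = 17 - 32 t$)
$a{\left(-6 \right)} \left(5 + \left(-8 + 9\right)\right) = \left(17 - -192\right) \left(5 + \left(-8 + 9\right)\right) = \left(17 + 192\right) \left(5 + 1\right) = 209 \cdot 6 = 1254$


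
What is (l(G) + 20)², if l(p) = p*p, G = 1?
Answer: 441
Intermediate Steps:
l(p) = p²
(l(G) + 20)² = (1² + 20)² = (1 + 20)² = 21² = 441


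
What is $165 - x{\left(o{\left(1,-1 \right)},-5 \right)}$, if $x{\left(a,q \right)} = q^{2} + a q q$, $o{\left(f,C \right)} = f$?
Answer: $115$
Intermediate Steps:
$x{\left(a,q \right)} = q^{2} + a q^{2}$
$165 - x{\left(o{\left(1,-1 \right)},-5 \right)} = 165 - \left(-5\right)^{2} \left(1 + 1\right) = 165 - 25 \cdot 2 = 165 - 50 = 115$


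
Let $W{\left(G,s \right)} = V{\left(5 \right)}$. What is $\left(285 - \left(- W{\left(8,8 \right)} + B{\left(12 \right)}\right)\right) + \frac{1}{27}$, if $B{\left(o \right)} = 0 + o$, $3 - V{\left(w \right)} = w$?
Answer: $\frac{7318}{27} \approx 271.04$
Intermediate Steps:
$V{\left(w \right)} = 3 - w$
$W{\left(G,s \right)} = -2$ ($W{\left(G,s \right)} = 3 - 5 = -2$)
$B{\left(o \right)} = o$
$\left(285 - \left(- W{\left(8,8 \right)} + B{\left(12 \right)}\right)\right) + \frac{1}{27} = \left(285 - 14\right) + \frac{1}{27} = 271 + \frac{1}{27} = \frac{7318}{27}$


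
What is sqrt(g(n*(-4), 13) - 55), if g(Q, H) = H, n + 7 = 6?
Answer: I*sqrt(42) ≈ 6.4807*I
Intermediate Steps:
n = -1 (n = -7 + 6 = -1)
sqrt(g(n*(-4), 13) - 55) = sqrt(13 - 55) = sqrt(-42) = I*sqrt(42)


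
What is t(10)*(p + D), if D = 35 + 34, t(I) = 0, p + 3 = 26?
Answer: 0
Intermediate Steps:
p = 23 (p = -3 + 26 = 23)
D = 69
t(10)*(p + D) = 0*(23 + 69) = 0*92 = 0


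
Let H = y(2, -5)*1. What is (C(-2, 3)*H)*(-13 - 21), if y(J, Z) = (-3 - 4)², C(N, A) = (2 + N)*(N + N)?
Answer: 0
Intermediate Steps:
C(N, A) = 2*N*(2 + N) (C(N, A) = (2 + N)*(2*N) = 2*N*(2 + N))
y(J, Z) = 49 (y(J, Z) = (-7)² = 49)
H = 49 (H = 49*1 = 49)
(C(-2, 3)*H)*(-13 - 21) = ((2*(-2)*(2 - 2))*49)*(-13 - 21) = ((2*(-2)*0)*49)*(-34) = (0*49)*(-34) = 0*(-34) = 0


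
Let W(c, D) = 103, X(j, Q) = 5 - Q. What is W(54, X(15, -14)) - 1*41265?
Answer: -41162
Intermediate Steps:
W(54, X(15, -14)) - 1*41265 = 103 - 1*41265 = 103 - 41265 = -41162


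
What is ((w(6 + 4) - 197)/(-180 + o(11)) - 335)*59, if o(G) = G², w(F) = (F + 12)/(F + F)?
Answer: -195691/10 ≈ -19569.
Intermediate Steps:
w(F) = (12 + F)/(2*F) (w(F) = (12 + F)/((2*F)) = (12 + F)*(1/(2*F)) = (12 + F)/(2*F))
((w(6 + 4) - 197)/(-180 + o(11)) - 335)*59 = (((12 + (6 + 4))/(2*(6 + 4)) - 197)/(-180 + 11²) - 335)*59 = (((½)*(12 + 10)/10 - 197)/(-180 + 121) - 335)*59 = (((½)*(⅒)*22 - 197)/(-59) - 335)*59 = ((11/10 - 197)*(-1/59) - 335)*59 = (-1959/10*(-1/59) - 335)*59 = (1959/590 - 335)*59 = -195691/590*59 = -195691/10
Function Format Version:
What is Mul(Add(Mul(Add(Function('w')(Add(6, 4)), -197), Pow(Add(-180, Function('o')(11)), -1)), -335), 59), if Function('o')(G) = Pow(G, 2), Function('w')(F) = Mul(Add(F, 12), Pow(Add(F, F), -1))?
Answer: Rational(-195691, 10) ≈ -19569.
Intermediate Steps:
Function('w')(F) = Mul(Rational(1, 2), Pow(F, -1), Add(12, F)) (Function('w')(F) = Mul(Add(12, F), Pow(Mul(2, F), -1)) = Mul(Add(12, F), Mul(Rational(1, 2), Pow(F, -1))) = Mul(Rational(1, 2), Pow(F, -1), Add(12, F)))
Mul(Add(Mul(Add(Function('w')(Add(6, 4)), -197), Pow(Add(-180, Function('o')(11)), -1)), -335), 59) = Mul(Add(Mul(Add(Mul(Rational(1, 2), Pow(Add(6, 4), -1), Add(12, Add(6, 4))), -197), Pow(Add(-180, Pow(11, 2)), -1)), -335), 59) = Mul(Add(Mul(Add(Mul(Rational(1, 2), Pow(10, -1), Add(12, 10)), -197), Pow(Add(-180, 121), -1)), -335), 59) = Mul(Add(Mul(Add(Mul(Rational(1, 2), Rational(1, 10), 22), -197), Pow(-59, -1)), -335), 59) = Mul(Add(Mul(Add(Rational(11, 10), -197), Rational(-1, 59)), -335), 59) = Mul(Add(Mul(Rational(-1959, 10), Rational(-1, 59)), -335), 59) = Mul(Add(Rational(1959, 590), -335), 59) = Mul(Rational(-195691, 590), 59) = Rational(-195691, 10)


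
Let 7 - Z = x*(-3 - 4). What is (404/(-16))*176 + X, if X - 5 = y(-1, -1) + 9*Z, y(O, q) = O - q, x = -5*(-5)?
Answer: -2801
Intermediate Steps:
x = 25
Z = 182 (Z = 7 - 25*(-3 - 4) = 7 - 25*(-7) = 7 - 1*(-175) = 7 + 175 = 182)
X = 1643 (X = 5 + ((-1 - 1*(-1)) + 9*182) = 5 + ((-1 + 1) + 1638) = 5 + (0 + 1638) = 5 + 1638 = 1643)
(404/(-16))*176 + X = (404/(-16))*176 + 1643 = (404*(-1/16))*176 + 1643 = -101/4*176 + 1643 = -4444 + 1643 = -2801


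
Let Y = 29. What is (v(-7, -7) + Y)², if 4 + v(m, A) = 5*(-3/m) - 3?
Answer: 28561/49 ≈ 582.88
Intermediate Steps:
v(m, A) = -7 - 15/m (v(m, A) = -4 + (5*(-3/m) - 3) = -4 + (-15/m - 3) = -4 + (-3 - 15/m) = -7 - 15/m)
(v(-7, -7) + Y)² = ((-7 - 15/(-7)) + 29)² = ((-7 - 15*(-⅐)) + 29)² = ((-7 + 15/7) + 29)² = (-34/7 + 29)² = (169/7)² = 28561/49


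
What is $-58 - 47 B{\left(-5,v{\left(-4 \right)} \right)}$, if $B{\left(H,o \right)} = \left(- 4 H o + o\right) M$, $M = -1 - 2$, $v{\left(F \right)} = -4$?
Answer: $-11902$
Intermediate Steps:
$M = -3$ ($M = -1 - 2 = -3$)
$B{\left(H,o \right)} = - 3 o + 12 H o$ ($B{\left(H,o \right)} = \left(- 4 H o + o\right) \left(-3\right) = \left(o - 4 H o\right) \left(-3\right) = - 3 o + 12 H o$)
$-58 - 47 B{\left(-5,v{\left(-4 \right)} \right)} = -58 - 47 \cdot 3 \left(-4\right) \left(-1 + 4 \left(-5\right)\right) = -58 - 47 \cdot 3 \left(-4\right) \left(-1 - 20\right) = -58 - 47 \cdot 3 \left(-4\right) \left(-21\right) = -58 - 11844 = -11902$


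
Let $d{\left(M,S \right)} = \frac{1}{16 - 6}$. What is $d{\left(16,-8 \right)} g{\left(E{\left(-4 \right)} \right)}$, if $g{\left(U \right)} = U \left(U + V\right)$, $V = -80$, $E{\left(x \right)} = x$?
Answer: $\frac{168}{5} \approx 33.6$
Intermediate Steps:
$d{\left(M,S \right)} = \frac{1}{10}$
$g{\left(U \right)} = U \left(-80 + U\right)$ ($g{\left(U \right)} = U \left(U - 80\right) = U \left(-80 + U\right)$)
$d{\left(16,-8 \right)} g{\left(E{\left(-4 \right)} \right)} = \frac{\left(-4\right) \left(-80 - 4\right)}{10} = \frac{\left(-4\right) \left(-84\right)}{10} = \frac{1}{10} \cdot 336 = \frac{168}{5}$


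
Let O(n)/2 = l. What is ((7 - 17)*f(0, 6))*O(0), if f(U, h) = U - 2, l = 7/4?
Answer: 70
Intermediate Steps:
l = 7/4 (l = 7*(¼) = 7/4 ≈ 1.7500)
f(U, h) = -2 + U
O(n) = 7/2 (O(n) = 2*(7/4) = 7/2)
((7 - 17)*f(0, 6))*O(0) = ((7 - 17)*(-2 + 0))*(7/2) = -10*(-2)*(7/2) = 20*(7/2) = 70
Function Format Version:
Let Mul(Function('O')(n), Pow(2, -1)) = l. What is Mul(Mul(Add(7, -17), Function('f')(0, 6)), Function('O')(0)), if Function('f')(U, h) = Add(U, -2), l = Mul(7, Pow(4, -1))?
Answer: 70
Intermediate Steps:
l = Rational(7, 4) (l = Mul(7, Rational(1, 4)) = Rational(7, 4) ≈ 1.7500)
Function('f')(U, h) = Add(-2, U)
Function('O')(n) = Rational(7, 2) (Function('O')(n) = Mul(2, Rational(7, 4)) = Rational(7, 2))
Mul(Mul(Add(7, -17), Function('f')(0, 6)), Function('O')(0)) = Mul(Mul(Add(7, -17), Add(-2, 0)), Rational(7, 2)) = Mul(Mul(-10, -2), Rational(7, 2)) = Mul(20, Rational(7, 2)) = 70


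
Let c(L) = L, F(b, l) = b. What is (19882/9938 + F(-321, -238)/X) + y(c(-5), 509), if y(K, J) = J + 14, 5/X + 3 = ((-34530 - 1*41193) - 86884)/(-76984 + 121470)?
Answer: 210499510245/221050934 ≈ 952.27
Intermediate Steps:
X = -44486/59213 (X = 5/(-3 + ((-34530 - 1*41193) - 86884)/(-76984 + 121470)) = 5/(-3 + ((-34530 - 41193) - 86884)/44486) = 5/(-3 + (-75723 - 86884)*(1/44486)) = 5/(-3 - 162607*1/44486) = 5/(-3 - 162607/44486) = 5/(-296065/44486) = 5*(-44486/296065) = -44486/59213 ≈ -0.75129)
y(K, J) = 14 + J
(19882/9938 + F(-321, -238)/X) + y(c(-5), 509) = (19882/9938 - 321/(-44486/59213)) + (14 + 509) = (19882*(1/9938) - 321*(-59213/44486)) + 523 = (9941/4969 + 19007373/44486) + 523 = 94889871763/221050934 + 523 = 210499510245/221050934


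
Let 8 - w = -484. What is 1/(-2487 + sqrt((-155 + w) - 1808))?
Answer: -2487/6186640 - I*sqrt(1471)/6186640 ≈ -0.000402 - 6.1994e-6*I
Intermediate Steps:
w = 492 (w = 8 - 1*(-484) = 8 + 484 = 492)
1/(-2487 + sqrt((-155 + w) - 1808)) = 1/(-2487 + sqrt((-155 + 492) - 1808)) = 1/(-2487 + sqrt(337 - 1808)) = 1/(-2487 + sqrt(-1471)) = 1/(-2487 + I*sqrt(1471))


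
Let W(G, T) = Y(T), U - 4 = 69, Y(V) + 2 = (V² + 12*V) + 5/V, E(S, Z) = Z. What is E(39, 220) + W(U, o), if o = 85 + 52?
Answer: 2826452/137 ≈ 20631.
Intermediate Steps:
o = 137
Y(V) = -2 + V² + 5/V + 12*V (Y(V) = -2 + ((V² + 12*V) + 5/V) = -2 + (V² + 5/V + 12*V) = -2 + V² + 5/V + 12*V)
U = 73 (U = 4 + 69 = 73)
W(G, T) = -2 + T² + 5/T + 12*T
E(39, 220) + W(U, o) = 220 + (-2 + 137² + 5/137 + 12*137) = 220 + (-2 + 18769 + 5*(1/137) + 1644) = 220 + (-2 + 18769 + 5/137 + 1644) = 220 + 2796312/137 = 2826452/137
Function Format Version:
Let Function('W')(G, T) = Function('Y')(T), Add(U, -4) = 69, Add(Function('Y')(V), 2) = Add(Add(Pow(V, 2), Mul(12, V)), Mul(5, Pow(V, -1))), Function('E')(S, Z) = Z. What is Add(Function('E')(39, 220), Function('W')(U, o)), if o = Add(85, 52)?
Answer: Rational(2826452, 137) ≈ 20631.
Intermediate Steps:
o = 137
Function('Y')(V) = Add(-2, Pow(V, 2), Mul(5, Pow(V, -1)), Mul(12, V)) (Function('Y')(V) = Add(-2, Add(Add(Pow(V, 2), Mul(12, V)), Mul(5, Pow(V, -1)))) = Add(-2, Add(Pow(V, 2), Mul(5, Pow(V, -1)), Mul(12, V))) = Add(-2, Pow(V, 2), Mul(5, Pow(V, -1)), Mul(12, V)))
U = 73 (U = Add(4, 69) = 73)
Function('W')(G, T) = Add(-2, Pow(T, 2), Mul(5, Pow(T, -1)), Mul(12, T))
Add(Function('E')(39, 220), Function('W')(U, o)) = Add(220, Add(-2, Pow(137, 2), Mul(5, Pow(137, -1)), Mul(12, 137))) = Add(220, Add(-2, 18769, Mul(5, Rational(1, 137)), 1644)) = Add(220, Add(-2, 18769, Rational(5, 137), 1644)) = Add(220, Rational(2796312, 137)) = Rational(2826452, 137)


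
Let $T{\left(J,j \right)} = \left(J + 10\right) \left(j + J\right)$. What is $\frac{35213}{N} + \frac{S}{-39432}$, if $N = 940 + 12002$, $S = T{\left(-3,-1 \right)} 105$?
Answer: $\frac{29720177}{10631853} \approx 2.7954$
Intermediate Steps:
$T{\left(J,j \right)} = \left(10 + J\right) \left(J + j\right)$
$S = -2940$ ($S = \left(\left(-3\right)^{2} + 10 \left(-3\right) + 10 \left(-1\right) - -3\right) 105 = \left(9 - 30 - 10 + 3\right) 105 = \left(-28\right) 105 = -2940$)
$N = 12942$
$\frac{35213}{N} + \frac{S}{-39432} = \frac{35213}{12942} - \frac{2940}{-39432} = 35213 \cdot \frac{1}{12942} - - \frac{245}{3286} = \frac{35213}{12942} + \frac{245}{3286} = \frac{29720177}{10631853}$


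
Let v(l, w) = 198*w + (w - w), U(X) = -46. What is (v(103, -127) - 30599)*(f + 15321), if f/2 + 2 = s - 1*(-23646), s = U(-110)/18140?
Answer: -3165555549008/907 ≈ -3.4901e+9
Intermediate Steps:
s = -23/9070 (s = -46/18140 = -46*1/18140 = -23/9070 ≈ -0.0025358)
f = 214451057/4535 (f = -4 + 2*(-23/9070 - 1*(-23646)) = -4 + 2*(-23/9070 + 23646) = -4 + 2*(214469197/9070) = -4 + 214469197/4535 = 214451057/4535 ≈ 47288.)
v(l, w) = 198*w (v(l, w) = 198*w + 0 = 198*w)
(v(103, -127) - 30599)*(f + 15321) = (198*(-127) - 30599)*(214451057/4535 + 15321) = (-25146 - 30599)*(283931792/4535) = -55745*283931792/4535 = -3165555549008/907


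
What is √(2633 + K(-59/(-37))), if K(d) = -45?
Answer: 2*√647 ≈ 50.872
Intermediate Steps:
√(2633 + K(-59/(-37))) = √(2633 - 45) = √2588 = 2*√647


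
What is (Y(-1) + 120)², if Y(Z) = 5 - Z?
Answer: 15876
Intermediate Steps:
(Y(-1) + 120)² = ((5 - 1*(-1)) + 120)² = ((5 + 1) + 120)² = (6 + 120)² = 126² = 15876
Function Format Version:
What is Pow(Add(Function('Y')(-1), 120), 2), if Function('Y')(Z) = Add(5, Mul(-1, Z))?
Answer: 15876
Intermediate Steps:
Pow(Add(Function('Y')(-1), 120), 2) = Pow(Add(Add(5, Mul(-1, -1)), 120), 2) = Pow(Add(Add(5, 1), 120), 2) = Pow(Add(6, 120), 2) = Pow(126, 2) = 15876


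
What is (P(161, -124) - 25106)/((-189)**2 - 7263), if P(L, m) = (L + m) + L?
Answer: -12454/14229 ≈ -0.87525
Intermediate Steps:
P(L, m) = m + 2*L
(P(161, -124) - 25106)/((-189)**2 - 7263) = ((-124 + 2*161) - 25106)/((-189)**2 - 7263) = ((-124 + 322) - 25106)/(35721 - 7263) = (198 - 25106)/28458 = -24908*1/28458 = -12454/14229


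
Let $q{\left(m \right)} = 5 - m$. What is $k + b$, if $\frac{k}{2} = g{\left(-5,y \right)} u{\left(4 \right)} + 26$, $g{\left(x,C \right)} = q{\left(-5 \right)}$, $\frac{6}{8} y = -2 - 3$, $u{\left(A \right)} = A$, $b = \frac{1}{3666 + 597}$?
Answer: $\frac{562717}{4263} \approx 132.0$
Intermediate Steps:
$b = \frac{1}{4263} \approx 0.00023458$
$y = - \frac{20}{3}$ ($y = \frac{4 \left(-2 - 3\right)}{3} = \frac{4}{3} \left(-5\right) = - \frac{20}{3} \approx -6.6667$)
$g{\left(x,C \right)} = 10$ ($g{\left(x,C \right)} = 5 - -5 = 5 + 5 = 10$)
$k = 132$ ($k = 2 \left(10 \cdot 4 + 26\right) = 2 \left(40 + 26\right) = 2 \cdot 66 = 132$)
$k + b = 132 + \frac{1}{4263} = \frac{562717}{4263}$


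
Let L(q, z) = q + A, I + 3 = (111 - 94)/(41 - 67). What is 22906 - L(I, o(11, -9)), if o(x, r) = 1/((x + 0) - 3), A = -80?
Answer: 597731/26 ≈ 22990.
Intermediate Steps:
I = -95/26 (I = -3 + (111 - 94)/(41 - 67) = -3 + 17/(-26) = -3 + 17*(-1/26) = -3 - 17/26 = -95/26 ≈ -3.6538)
o(x, r) = 1/(-3 + x) (o(x, r) = 1/(x - 3) = 1/(-3 + x))
L(q, z) = -80 + q (L(q, z) = q - 80 = -80 + q)
22906 - L(I, o(11, -9)) = 22906 - (-80 - 95/26) = 22906 - 1*(-2175/26) = 22906 + 2175/26 = 597731/26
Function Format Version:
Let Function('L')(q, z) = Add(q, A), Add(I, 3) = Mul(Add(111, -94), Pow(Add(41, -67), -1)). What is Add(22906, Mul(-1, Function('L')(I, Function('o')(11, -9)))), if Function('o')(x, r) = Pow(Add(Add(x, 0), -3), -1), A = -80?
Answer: Rational(597731, 26) ≈ 22990.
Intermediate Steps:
I = Rational(-95, 26) (I = Add(-3, Mul(Add(111, -94), Pow(Add(41, -67), -1))) = Add(-3, Mul(17, Pow(-26, -1))) = Add(-3, Mul(17, Rational(-1, 26))) = Add(-3, Rational(-17, 26)) = Rational(-95, 26) ≈ -3.6538)
Function('o')(x, r) = Pow(Add(-3, x), -1) (Function('o')(x, r) = Pow(Add(x, -3), -1) = Pow(Add(-3, x), -1))
Function('L')(q, z) = Add(-80, q) (Function('L')(q, z) = Add(q, -80) = Add(-80, q))
Add(22906, Mul(-1, Function('L')(I, Function('o')(11, -9)))) = Add(22906, Mul(-1, Add(-80, Rational(-95, 26)))) = Add(22906, Mul(-1, Rational(-2175, 26))) = Add(22906, Rational(2175, 26)) = Rational(597731, 26)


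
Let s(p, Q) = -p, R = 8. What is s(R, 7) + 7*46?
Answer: 314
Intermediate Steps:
s(R, 7) + 7*46 = -1*8 + 7*46 = -8 + 322 = 314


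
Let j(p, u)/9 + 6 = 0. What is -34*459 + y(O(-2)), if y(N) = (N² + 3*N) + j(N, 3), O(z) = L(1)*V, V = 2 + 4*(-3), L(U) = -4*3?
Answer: -900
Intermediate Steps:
j(p, u) = -54 (j(p, u) = -54 + 9*0 = -54 + 0 = -54)
L(U) = -12
V = -10 (V = 2 - 12 = -10)
O(z) = 120 (O(z) = -12*(-10) = 120)
y(N) = -54 + N² + 3*N (y(N) = (N² + 3*N) - 54 = -54 + N² + 3*N)
-34*459 + y(O(-2)) = -34*459 + (-54 + 120² + 3*120) = -15606 + (-54 + 14400 + 360) = -15606 + 14706 = -900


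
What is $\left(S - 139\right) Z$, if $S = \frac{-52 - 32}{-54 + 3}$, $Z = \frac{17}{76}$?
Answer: $- \frac{2335}{76} \approx -30.724$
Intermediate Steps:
$Z = \frac{17}{76}$ ($Z = 17 \cdot \frac{1}{76} = \frac{17}{76} \approx 0.22368$)
$S = \frac{28}{17}$ ($S = - \frac{84}{-51} = \left(-84\right) \left(- \frac{1}{51}\right) = \frac{28}{17} \approx 1.6471$)
$\left(S - 139\right) Z = \left(\frac{28}{17} - 139\right) \frac{17}{76} = \left(- \frac{2335}{17}\right) \frac{17}{76} = - \frac{2335}{76}$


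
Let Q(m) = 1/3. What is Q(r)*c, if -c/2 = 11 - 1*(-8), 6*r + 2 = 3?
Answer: -38/3 ≈ -12.667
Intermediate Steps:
r = ⅙ (r = -⅓ + (⅙)*3 = -⅓ + ½ = ⅙ ≈ 0.16667)
c = -38 (c = -2*(11 - 1*(-8)) = -2*(11 + 8) = -2*19 = -38)
Q(m) = ⅓
Q(r)*c = (⅓)*(-38) = -38/3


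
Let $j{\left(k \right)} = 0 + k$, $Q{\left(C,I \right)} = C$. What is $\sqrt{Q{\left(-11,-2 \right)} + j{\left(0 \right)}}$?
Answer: $i \sqrt{11} \approx 3.3166 i$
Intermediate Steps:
$j{\left(k \right)} = k$
$\sqrt{Q{\left(-11,-2 \right)} + j{\left(0 \right)}} = \sqrt{-11 + 0} = \sqrt{-11} = i \sqrt{11}$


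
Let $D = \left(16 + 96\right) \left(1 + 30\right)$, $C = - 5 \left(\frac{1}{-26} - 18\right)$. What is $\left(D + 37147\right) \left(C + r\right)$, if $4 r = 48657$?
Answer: $\frac{25883685989}{52} \approx 4.9776 \cdot 10^{8}$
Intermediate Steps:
$r = \frac{48657}{4}$ ($r = \frac{1}{4} \cdot 48657 = \frac{48657}{4} \approx 12164.0$)
$C = \frac{2345}{26}$ ($C = - 5 \left(- \frac{1}{26} - 18\right) = \left(-5\right) \left(- \frac{469}{26}\right) = \frac{2345}{26} \approx 90.192$)
$D = 3472$ ($D = 112 \cdot 31 = 3472$)
$\left(D + 37147\right) \left(C + r\right) = \left(3472 + 37147\right) \left(\frac{2345}{26} + \frac{48657}{4}\right) = 40619 \cdot \frac{637231}{52} = \frac{25883685989}{52}$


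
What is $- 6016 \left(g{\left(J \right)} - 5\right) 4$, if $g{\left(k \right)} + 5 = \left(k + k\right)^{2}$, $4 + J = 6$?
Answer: $-144384$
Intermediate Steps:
$J = 2$ ($J = -4 + 6 = 2$)
$g{\left(k \right)} = -5 + 4 k^{2}$ ($g{\left(k \right)} = -5 + \left(k + k\right)^{2} = -5 + \left(2 k\right)^{2} = -5 + 4 k^{2}$)
$- 6016 \left(g{\left(J \right)} - 5\right) 4 = - 6016 \left(\left(-5 + 4 \cdot 2^{2}\right) - 5\right) 4 = - 6016 \left(\left(-5 + 4 \cdot 4\right) - 5\right) 4 = - 6016 \left(\left(-5 + 16\right) - 5\right) 4 = - 6016 \left(11 - 5\right) 4 = - 6016 \cdot 6 \cdot 4 = \left(-6016\right) 24 = -144384$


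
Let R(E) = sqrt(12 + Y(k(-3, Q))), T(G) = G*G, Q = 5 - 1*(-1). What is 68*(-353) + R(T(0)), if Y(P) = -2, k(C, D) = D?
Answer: -24004 + sqrt(10) ≈ -24001.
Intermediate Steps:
Q = 6 (Q = 5 + 1 = 6)
T(G) = G**2
R(E) = sqrt(10) (R(E) = sqrt(12 - 2) = sqrt(10))
68*(-353) + R(T(0)) = 68*(-353) + sqrt(10) = -24004 + sqrt(10)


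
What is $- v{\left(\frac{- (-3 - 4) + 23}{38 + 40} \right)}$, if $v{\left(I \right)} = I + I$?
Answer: $- \frac{10}{13} \approx -0.76923$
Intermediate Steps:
$v{\left(I \right)} = 2 I$
$- v{\left(\frac{- (-3 - 4) + 23}{38 + 40} \right)} = - 2 \frac{- (-3 - 4) + 23}{38 + 40} = - 2 \frac{\left(-1\right) \left(-7\right) + 23}{78} = - 2 \left(7 + 23\right) \frac{1}{78} = - 2 \cdot 30 \cdot \frac{1}{78} = - \frac{2 \cdot 5}{13} = \left(-1\right) \frac{10}{13} = - \frac{10}{13}$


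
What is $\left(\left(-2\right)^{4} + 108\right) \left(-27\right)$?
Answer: $-3348$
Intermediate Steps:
$\left(\left(-2\right)^{4} + 108\right) \left(-27\right) = \left(16 + 108\right) \left(-27\right) = 124 \left(-27\right) = -3348$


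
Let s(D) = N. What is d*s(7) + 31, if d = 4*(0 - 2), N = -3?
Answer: 55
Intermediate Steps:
s(D) = -3
d = -8 (d = 4*(-2) = -8)
d*s(7) + 31 = -8*(-3) + 31 = 24 + 31 = 55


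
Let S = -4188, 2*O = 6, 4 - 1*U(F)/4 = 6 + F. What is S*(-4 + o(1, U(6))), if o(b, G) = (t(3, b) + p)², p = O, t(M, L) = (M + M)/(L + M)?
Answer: -68055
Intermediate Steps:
U(F) = -8 - 4*F (U(F) = 16 - 4*(6 + F) = 16 + (-24 - 4*F) = -8 - 4*F)
t(M, L) = 2*M/(L + M) (t(M, L) = (2*M)/(L + M) = 2*M/(L + M))
O = 3 (O = (½)*6 = 3)
p = 3
o(b, G) = (3 + 6/(3 + b))² (o(b, G) = (2*3/(b + 3) + 3)² = (2*3/(3 + b) + 3)² = (6/(3 + b) + 3)² = (3 + 6/(3 + b))²)
S*(-4 + o(1, U(6))) = -4188*(-4 + 9*(5 + 1)²/(3 + 1)²) = -4188*(-4 + 9*6²/4²) = -4188*(-4 + 9*(1/16)*36) = -4188*(-4 + 81/4) = -4188*65/4 = -68055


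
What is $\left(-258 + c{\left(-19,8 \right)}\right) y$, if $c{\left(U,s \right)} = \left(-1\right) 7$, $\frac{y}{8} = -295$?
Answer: $625400$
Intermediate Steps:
$y = -2360$ ($y = 8 \left(-295\right) = -2360$)
$c{\left(U,s \right)} = -7$
$\left(-258 + c{\left(-19,8 \right)}\right) y = \left(-258 - 7\right) \left(-2360\right) = \left(-265\right) \left(-2360\right) = 625400$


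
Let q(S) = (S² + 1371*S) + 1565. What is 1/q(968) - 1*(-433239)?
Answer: 981596967364/2265717 ≈ 4.3324e+5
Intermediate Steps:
q(S) = 1565 + S² + 1371*S
1/q(968) - 1*(-433239) = 1/(1565 + 968² + 1371*968) - 1*(-433239) = 1/(1565 + 937024 + 1327128) + 433239 = 1/2265717 + 433239 = 981596967364/2265717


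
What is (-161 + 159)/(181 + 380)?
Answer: -2/561 ≈ -0.0035651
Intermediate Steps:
(-161 + 159)/(181 + 380) = -2/561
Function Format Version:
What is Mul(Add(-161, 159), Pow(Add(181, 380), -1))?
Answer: Rational(-2, 561) ≈ -0.0035651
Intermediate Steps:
Mul(Add(-161, 159), Pow(Add(181, 380), -1)) = Mul(-2, Pow(561, -1)) = Mul(-2, Rational(1, 561)) = Rational(-2, 561)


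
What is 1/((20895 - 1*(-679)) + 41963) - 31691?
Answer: -2013551066/63537 ≈ -31691.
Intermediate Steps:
1/((20895 - 1*(-679)) + 41963) - 31691 = 1/((20895 + 679) + 41963) - 31691 = 1/(21574 + 41963) - 31691 = 1/63537 - 31691 = -2013551066/63537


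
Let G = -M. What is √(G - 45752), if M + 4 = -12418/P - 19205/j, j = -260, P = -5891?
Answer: I*√1075022329329949/153166 ≈ 214.07*I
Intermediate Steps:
M = 22047739/306332 (M = -4 + (-12418/(-5891) - 19205/(-260)) = -4 + (-12418*(-1/5891) - 19205*(-1/260)) = -4 + (12418/5891 + 3841/52) = -4 + 23273067/306332 = 22047739/306332 ≈ 71.973)
G = -22047739/306332 (G = -1*22047739/306332 = -22047739/306332 ≈ -71.973)
√(G - 45752) = √(-22047739/306332 - 45752) = √(-14037349403/306332) = I*√1075022329329949/153166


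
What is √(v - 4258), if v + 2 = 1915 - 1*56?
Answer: 49*I ≈ 49.0*I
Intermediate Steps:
v = 1857 (v = -2 + (1915 - 1*56) = -2 + (1915 - 56) = -2 + 1859 = 1857)
√(v - 4258) = √(1857 - 4258) = √(-2401) = 49*I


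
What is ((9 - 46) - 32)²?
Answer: 4761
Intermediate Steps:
((9 - 46) - 32)² = (-37 - 32)² = (-69)² = 4761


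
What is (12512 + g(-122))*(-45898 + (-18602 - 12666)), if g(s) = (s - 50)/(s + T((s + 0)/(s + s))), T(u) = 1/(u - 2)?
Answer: -44418022839/46 ≈ -9.6561e+8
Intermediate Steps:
T(u) = 1/(-2 + u)
g(s) = (-50 + s)/(-2/3 + s) (g(s) = (s - 50)/(s + 1/(-2 + (s + 0)/(s + s))) = (-50 + s)/(s + 1/(-2 + s/((2*s)))) = (-50 + s)/(s + 1/(-2 + s*(1/(2*s)))) = (-50 + s)/(s + 1/(-2 + 1/2)) = (-50 + s)/(s + 1/(-3/2)) = (-50 + s)/(s - 2/3) = (-50 + s)/(-2/3 + s))
(12512 + g(-122))*(-45898 + (-18602 - 12666)) = (12512 + 3*(-50 - 122)/(-2 + 3*(-122)))*(-45898 + (-18602 - 12666)) = (12512 + 3*(-172)/(-2 - 366))*(-45898 - 31268) = (12512 + 3*(-172)/(-368))*(-77166) = (12512 + 3*(-1/368)*(-172))*(-77166) = (12512 + 129/92)*(-77166) = (1151233/92)*(-77166) = -44418022839/46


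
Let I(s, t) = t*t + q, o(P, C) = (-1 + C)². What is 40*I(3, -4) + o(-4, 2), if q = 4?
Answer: 801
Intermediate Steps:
I(s, t) = 4 + t² (I(s, t) = t*t + 4 = t² + 4 = 4 + t²)
40*I(3, -4) + o(-4, 2) = 40*(4 + (-4)²) + (-1 + 2)² = 40*(4 + 16) + 1² = 40*20 + 1 = 800 + 1 = 801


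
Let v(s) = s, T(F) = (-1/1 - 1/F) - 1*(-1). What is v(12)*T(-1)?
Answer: 12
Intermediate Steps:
T(F) = -1/F (T(F) = (-1*1 - 1/F) + 1 = (-1 - 1/F) + 1 = -1/F)
v(12)*T(-1) = 12*(-1/(-1)) = 12*(-1*(-1)) = 12*1 = 12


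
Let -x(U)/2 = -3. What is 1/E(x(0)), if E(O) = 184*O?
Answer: 1/1104 ≈ 0.00090580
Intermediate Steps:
x(U) = 6 (x(U) = -2*(-3) = 6)
1/E(x(0)) = 1/(184*6) = 1/1104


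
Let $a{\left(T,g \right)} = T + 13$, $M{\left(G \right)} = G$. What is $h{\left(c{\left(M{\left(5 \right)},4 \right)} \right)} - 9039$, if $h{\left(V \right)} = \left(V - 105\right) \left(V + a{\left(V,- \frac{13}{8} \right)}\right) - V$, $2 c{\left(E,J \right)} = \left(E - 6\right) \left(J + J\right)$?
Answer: $-9580$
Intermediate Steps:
$a{\left(T,g \right)} = 13 + T$
$c{\left(E,J \right)} = J \left(-6 + E\right)$ ($c{\left(E,J \right)} = \frac{\left(E - 6\right) \left(J + J\right)}{2} = \frac{\left(-6 + E\right) 2 J}{2} = \frac{2 J \left(-6 + E\right)}{2} = J \left(-6 + E\right)$)
$h{\left(V \right)} = - V + \left(-105 + V\right) \left(13 + 2 V\right)$ ($h{\left(V \right)} = \left(V - 105\right) \left(V + \left(13 + V\right)\right) - V = \left(-105 + V\right) \left(13 + 2 V\right) - V = - V + \left(-105 + V\right) \left(13 + 2 V\right)$)
$h{\left(c{\left(M{\left(5 \right)},4 \right)} \right)} - 9039 = \left(-1365 - 198 \cdot 4 \left(-6 + 5\right) + 2 \left(4 \left(-6 + 5\right)\right)^{2}\right) - 9039 = \left(-1365 - 198 \cdot 4 \left(-1\right) + 2 \left(4 \left(-1\right)\right)^{2}\right) - 9039 = \left(-1365 - -792 + 2 \left(-4\right)^{2}\right) - 9039 = \left(-1365 + 792 + 2 \cdot 16\right) - 9039 = \left(-1365 + 792 + 32\right) - 9039 = -541 - 9039 = -9580$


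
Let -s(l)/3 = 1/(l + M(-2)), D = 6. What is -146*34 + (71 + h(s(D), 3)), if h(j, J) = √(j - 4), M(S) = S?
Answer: -4893 + I*√19/2 ≈ -4893.0 + 2.1795*I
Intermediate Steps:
s(l) = -3/(-2 + l) (s(l) = -3/(l - 2) = -3/(-2 + l))
h(j, J) = √(-4 + j)
-146*34 + (71 + h(s(D), 3)) = -146*34 + (71 + √(-4 - 3/(-2 + 6))) = -4964 + (71 + √(-4 - 3/4)) = -4964 + (71 + √(-4 - 3*¼)) = -4964 + (71 + √(-4 - ¾)) = -4964 + (71 + √(-19/4)) = -4964 + (71 + I*√19/2) = -4893 + I*√19/2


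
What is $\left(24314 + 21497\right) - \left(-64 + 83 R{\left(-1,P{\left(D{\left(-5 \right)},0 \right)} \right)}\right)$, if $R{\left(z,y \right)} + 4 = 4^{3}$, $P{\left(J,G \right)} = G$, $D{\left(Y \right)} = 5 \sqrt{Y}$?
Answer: $40895$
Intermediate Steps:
$R{\left(z,y \right)} = 60$ ($R{\left(z,y \right)} = -4 + 4^{3} = -4 + 64 = 60$)
$\left(24314 + 21497\right) - \left(-64 + 83 R{\left(-1,P{\left(D{\left(-5 \right)},0 \right)} \right)}\right) = \left(24314 + 21497\right) + \left(\left(-83\right) 60 + 64\right) = 45811 + \left(-4980 + 64\right) = 45811 - 4916 = 40895$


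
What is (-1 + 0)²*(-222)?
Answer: -222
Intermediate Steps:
(-1 + 0)²*(-222) = (-1)²*(-222) = 1*(-222) = -222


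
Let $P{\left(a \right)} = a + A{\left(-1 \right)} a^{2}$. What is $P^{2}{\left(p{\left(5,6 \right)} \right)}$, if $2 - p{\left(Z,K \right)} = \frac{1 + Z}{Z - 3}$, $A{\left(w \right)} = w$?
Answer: $4$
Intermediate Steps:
$p{\left(Z,K \right)} = 2 - \frac{1 + Z}{-3 + Z}$ ($p{\left(Z,K \right)} = 2 - \frac{1 + Z}{Z - 3} = 2 - \frac{1 + Z}{-3 + Z}$)
$P{\left(a \right)} = a - a^{2}$
$P^{2}{\left(p{\left(5,6 \right)} \right)} = \left(\frac{-7 + 5}{-3 + 5} \left(1 - \frac{-7 + 5}{-3 + 5}\right)\right)^{2} = \left(\frac{1}{2} \left(-2\right) \left(1 - \frac{1}{2} \left(-2\right)\right)\right)^{2} = \left(- (1 - -1)\right)^{2} = \left(- (1 + 1)\right)^{2} = \left(\left(-1\right) 2\right)^{2} = \left(-2\right)^{2} = 4$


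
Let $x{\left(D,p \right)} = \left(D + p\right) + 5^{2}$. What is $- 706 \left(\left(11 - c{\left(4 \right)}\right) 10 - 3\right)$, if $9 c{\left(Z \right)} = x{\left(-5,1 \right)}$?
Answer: $- \frac{177206}{3} \approx -59069.0$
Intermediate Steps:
$x{\left(D,p \right)} = 25 + D + p$ ($x{\left(D,p \right)} = \left(D + p\right) + 25 = 25 + D + p$)
$c{\left(Z \right)} = \frac{7}{3}$ ($c{\left(Z \right)} = \frac{25 - 5 + 1}{9} = \frac{1}{9} \cdot 21 = \frac{7}{3}$)
$- 706 \left(\left(11 - c{\left(4 \right)}\right) 10 - 3\right) = - 706 \left(\left(11 - \frac{7}{3}\right) 10 - 3\right) = - 706 \left(\frac{26}{3} \cdot 10 - 3\right) = - 706 \left(\frac{260}{3} - 3\right) = \left(-706\right) \frac{251}{3} = - \frac{177206}{3}$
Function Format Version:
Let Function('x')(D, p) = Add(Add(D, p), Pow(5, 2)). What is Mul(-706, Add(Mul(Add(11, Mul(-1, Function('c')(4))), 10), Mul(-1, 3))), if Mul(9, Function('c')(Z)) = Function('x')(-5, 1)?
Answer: Rational(-177206, 3) ≈ -59069.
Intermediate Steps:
Function('x')(D, p) = Add(25, D, p) (Function('x')(D, p) = Add(Add(D, p), 25) = Add(25, D, p))
Function('c')(Z) = Rational(7, 3) (Function('c')(Z) = Mul(Rational(1, 9), Add(25, -5, 1)) = Mul(Rational(1, 9), 21) = Rational(7, 3))
Mul(-706, Add(Mul(Add(11, Mul(-1, Function('c')(4))), 10), Mul(-1, 3))) = Mul(-706, Add(Mul(Add(11, Mul(-1, Rational(7, 3))), 10), Mul(-1, 3))) = Mul(-706, Add(Mul(Add(11, Rational(-7, 3)), 10), -3)) = Mul(-706, Add(Mul(Rational(26, 3), 10), -3)) = Mul(-706, Add(Rational(260, 3), -3)) = Mul(-706, Rational(251, 3)) = Rational(-177206, 3)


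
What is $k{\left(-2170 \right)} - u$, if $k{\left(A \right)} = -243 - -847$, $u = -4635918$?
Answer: $4636522$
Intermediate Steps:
$k{\left(A \right)} = 604$ ($k{\left(A \right)} = -243 + 847 = 604$)
$k{\left(-2170 \right)} - u = 604 - -4635918 = 604 + 4635918 = 4636522$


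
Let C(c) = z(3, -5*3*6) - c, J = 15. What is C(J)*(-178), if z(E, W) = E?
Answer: 2136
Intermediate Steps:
C(c) = 3 - c
C(J)*(-178) = (3 - 1*15)*(-178) = (3 - 15)*(-178) = -12*(-178) = 2136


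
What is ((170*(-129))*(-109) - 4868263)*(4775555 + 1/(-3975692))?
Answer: -47045613018316632687/3975692 ≈ -1.1833e+13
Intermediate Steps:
((170*(-129))*(-109) - 4868263)*(4775555 + 1/(-3975692)) = (-21930*(-109) - 4868263)*(4775555 - 1/3975692) = (2390370 - 4868263)*(18986135809059/3975692) = -2477893*18986135809059/3975692 = -47045613018316632687/3975692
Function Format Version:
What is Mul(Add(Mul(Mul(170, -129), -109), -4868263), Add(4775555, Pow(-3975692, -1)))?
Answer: Rational(-47045613018316632687, 3975692) ≈ -1.1833e+13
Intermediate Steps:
Mul(Add(Mul(Mul(170, -129), -109), -4868263), Add(4775555, Pow(-3975692, -1))) = Mul(Add(Mul(-21930, -109), -4868263), Add(4775555, Rational(-1, 3975692))) = Mul(Add(2390370, -4868263), Rational(18986135809059, 3975692)) = Mul(-2477893, Rational(18986135809059, 3975692)) = Rational(-47045613018316632687, 3975692)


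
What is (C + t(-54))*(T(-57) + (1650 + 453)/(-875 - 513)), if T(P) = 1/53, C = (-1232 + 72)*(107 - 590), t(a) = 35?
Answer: -61674432365/73564 ≈ -8.3838e+5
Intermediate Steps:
C = 560280 (C = -1160*(-483) = 560280)
T(P) = 1/53
(C + t(-54))*(T(-57) + (1650 + 453)/(-875 - 513)) = (560280 + 35)*(1/53 + (1650 + 453)/(-875 - 513)) = 560315*(1/53 + 2103/(-1388)) = 560315*(1/53 + 2103*(-1/1388)) = 560315*(1/53 - 2103/1388) = 560315*(-110071/73564) = -61674432365/73564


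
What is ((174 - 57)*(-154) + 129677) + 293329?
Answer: 404988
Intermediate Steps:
((174 - 57)*(-154) + 129677) + 293329 = (117*(-154) + 129677) + 293329 = (-18018 + 129677) + 293329 = 111659 + 293329 = 404988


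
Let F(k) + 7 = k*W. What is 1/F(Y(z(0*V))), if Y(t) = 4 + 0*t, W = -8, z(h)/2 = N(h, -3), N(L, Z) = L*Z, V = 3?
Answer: -1/39 ≈ -0.025641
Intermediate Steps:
z(h) = -6*h (z(h) = 2*(h*(-3)) = 2*(-3*h) = -6*h)
Y(t) = 4 (Y(t) = 4 + 0 = 4)
F(k) = -7 - 8*k (F(k) = -7 + k*(-8) = -7 - 8*k)
1/F(Y(z(0*V))) = 1/(-7 - 8*4) = 1/(-7 - 32) = 1/(-39) = -1/39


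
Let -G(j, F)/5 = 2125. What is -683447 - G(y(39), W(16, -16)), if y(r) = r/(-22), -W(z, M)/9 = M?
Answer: -672822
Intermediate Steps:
W(z, M) = -9*M
y(r) = -r/22 (y(r) = r*(-1/22) = -r/22)
G(j, F) = -10625 (G(j, F) = -5*2125 = -10625)
-683447 - G(y(39), W(16, -16)) = -683447 - 1*(-10625) = -683447 + 10625 = -672822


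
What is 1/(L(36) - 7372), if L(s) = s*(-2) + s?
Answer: -1/7408 ≈ -0.00013499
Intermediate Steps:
L(s) = -s (L(s) = -2*s + s = -s)
1/(L(36) - 7372) = 1/(-1*36 - 7372) = 1/(-36 - 7372) = 1/(-7408) = -1/7408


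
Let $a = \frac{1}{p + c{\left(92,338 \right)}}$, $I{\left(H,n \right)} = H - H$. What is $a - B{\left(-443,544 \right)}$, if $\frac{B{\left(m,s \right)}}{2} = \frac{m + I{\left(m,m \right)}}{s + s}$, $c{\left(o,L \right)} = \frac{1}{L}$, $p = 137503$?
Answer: $\frac{20589058517}{25282952160} \approx 0.81435$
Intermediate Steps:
$I{\left(H,n \right)} = 0$
$B{\left(m,s \right)} = \frac{m}{s}$ ($B{\left(m,s \right)} = 2 \frac{m + 0}{s + s} = 2 \frac{m}{2 s} = \frac{m}{s}$)
$a = \frac{338}{46476015}$ ($a = \frac{1}{137503 + \frac{1}{338}} = \frac{1}{\frac{46476015}{338}} = \frac{338}{46476015} \approx 7.2726 \cdot 10^{-6}$)
$a - B{\left(-443,544 \right)} = \frac{338}{46476015} - - \frac{443}{544} = \frac{338}{46476015} + \frac{443}{544} = \frac{20589058517}{25282952160}$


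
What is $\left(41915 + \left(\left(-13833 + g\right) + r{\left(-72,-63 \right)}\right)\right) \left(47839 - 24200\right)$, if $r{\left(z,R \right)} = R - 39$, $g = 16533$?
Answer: $1052242807$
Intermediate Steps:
$r{\left(z,R \right)} = -39 + R$
$\left(41915 + \left(\left(-13833 + g\right) + r{\left(-72,-63 \right)}\right)\right) \left(47839 - 24200\right) = \left(41915 + \left(\left(-13833 + 16533\right) - 102\right)\right) \left(47839 - 24200\right) = \left(41915 + \left(2700 - 102\right)\right) 23639 = \left(41915 + 2598\right) 23639 = 44513 \cdot 23639 = 1052242807$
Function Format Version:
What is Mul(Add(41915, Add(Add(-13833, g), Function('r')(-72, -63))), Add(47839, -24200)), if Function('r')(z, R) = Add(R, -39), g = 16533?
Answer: 1052242807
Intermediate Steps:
Function('r')(z, R) = Add(-39, R)
Mul(Add(41915, Add(Add(-13833, g), Function('r')(-72, -63))), Add(47839, -24200)) = Mul(Add(41915, Add(Add(-13833, 16533), Add(-39, -63))), Add(47839, -24200)) = Mul(Add(41915, Add(2700, -102)), 23639) = Mul(Add(41915, 2598), 23639) = Mul(44513, 23639) = 1052242807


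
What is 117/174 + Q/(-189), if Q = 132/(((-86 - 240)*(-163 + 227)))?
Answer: 6408175/9529632 ≈ 0.67245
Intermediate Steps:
Q = -33/5216 (Q = 132/((-326*64)) = 132/(-20864) = 132*(-1/20864) = -33/5216 ≈ -0.0063267)
117/174 + Q/(-189) = 117/174 - 33/5216/(-189) = 117*(1/174) - 33/5216*(-1/189) = 39/58 + 11/328608 = 6408175/9529632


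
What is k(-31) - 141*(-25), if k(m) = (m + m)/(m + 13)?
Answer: 31756/9 ≈ 3528.4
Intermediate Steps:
k(m) = 2*m/(13 + m) (k(m) = (2*m)/(13 + m) = 2*m/(13 + m))
k(-31) - 141*(-25) = 2*(-31)/(13 - 31) - 141*(-25) = 2*(-31)/(-18) + 3525 = 2*(-31)*(-1/18) + 3525 = 31/9 + 3525 = 31756/9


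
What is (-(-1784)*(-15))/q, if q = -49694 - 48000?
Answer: 13380/48847 ≈ 0.27392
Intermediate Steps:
q = -97694
(-(-1784)*(-15))/q = -(-1784)*(-15)/(-97694) = -4*6690*(-1/97694) = -26760*(-1/97694) = 13380/48847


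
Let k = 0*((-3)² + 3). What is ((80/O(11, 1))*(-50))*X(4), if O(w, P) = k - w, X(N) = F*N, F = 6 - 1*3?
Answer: 48000/11 ≈ 4363.6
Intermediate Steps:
F = 3 (F = 6 - 3 = 3)
X(N) = 3*N
k = 0 (k = 0*(9 + 3) = 0*12 = 0)
O(w, P) = -w (O(w, P) = 0 - w = -w)
((80/O(11, 1))*(-50))*X(4) = ((80/((-1*11)))*(-50))*(3*4) = ((80/(-11))*(-50))*12 = ((80*(-1/11))*(-50))*12 = -80/11*(-50)*12 = (4000/11)*12 = 48000/11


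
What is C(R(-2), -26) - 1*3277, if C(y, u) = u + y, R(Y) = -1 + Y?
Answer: -3306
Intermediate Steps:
C(R(-2), -26) - 1*3277 = (-26 + (-1 - 2)) - 1*3277 = (-26 - 3) - 3277 = -29 - 3277 = -3306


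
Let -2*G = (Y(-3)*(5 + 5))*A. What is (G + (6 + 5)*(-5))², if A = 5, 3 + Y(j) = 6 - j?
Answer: 42025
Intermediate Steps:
Y(j) = 3 - j (Y(j) = -3 + (6 - j) = 3 - j)
G = -150 (G = -(3 - 1*(-3))*(5 + 5)*5/2 = -(3 + 3)*10*5/2 = -6*10*5/2 = -30*5 = -½*300 = -150)
(G + (6 + 5)*(-5))² = (-150 + (6 + 5)*(-5))² = (-150 + 11*(-5))² = (-150 - 55)² = (-205)² = 42025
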